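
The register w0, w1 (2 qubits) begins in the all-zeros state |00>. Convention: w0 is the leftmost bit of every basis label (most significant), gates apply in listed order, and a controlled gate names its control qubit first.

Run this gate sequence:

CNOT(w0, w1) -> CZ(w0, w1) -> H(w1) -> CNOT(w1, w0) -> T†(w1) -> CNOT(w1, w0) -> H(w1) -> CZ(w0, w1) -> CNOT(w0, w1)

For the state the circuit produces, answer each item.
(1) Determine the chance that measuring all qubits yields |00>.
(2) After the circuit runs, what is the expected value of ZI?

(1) Outcome |00> occurs with probability sqrt(2)/4 + 1/2.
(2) The observable ZI averages to 1.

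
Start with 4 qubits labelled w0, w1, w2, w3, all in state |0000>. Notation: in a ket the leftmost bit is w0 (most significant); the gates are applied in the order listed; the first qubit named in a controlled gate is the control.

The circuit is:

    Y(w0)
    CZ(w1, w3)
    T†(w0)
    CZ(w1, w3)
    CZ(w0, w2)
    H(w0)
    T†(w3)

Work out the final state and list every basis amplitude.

The final amplitudes are sqrt(2)*exp(I*pi/4)/2 on |0000>, -sqrt(2)*exp(I*pi/4)/2 on |1000>, and 0 on every other basis state.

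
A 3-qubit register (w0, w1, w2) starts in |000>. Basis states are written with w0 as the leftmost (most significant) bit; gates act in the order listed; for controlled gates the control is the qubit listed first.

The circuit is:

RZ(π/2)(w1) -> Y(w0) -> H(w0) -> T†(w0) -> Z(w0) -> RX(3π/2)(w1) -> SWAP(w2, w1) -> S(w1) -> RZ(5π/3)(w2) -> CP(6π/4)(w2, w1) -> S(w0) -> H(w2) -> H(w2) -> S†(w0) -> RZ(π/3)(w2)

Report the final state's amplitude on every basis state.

The final amplitudes are exp(I*pi/4)/2 on |000>, exp(3*I*pi/4)/2 on |001>, 0 on |010>, 0 on |011>, 1/2 on |100>, I/2 on |101>, 0 on |110>, 0 on |111>. Key observation: steps 11-14 multiply out to the identity, so the circuit reduces to the remaining gates.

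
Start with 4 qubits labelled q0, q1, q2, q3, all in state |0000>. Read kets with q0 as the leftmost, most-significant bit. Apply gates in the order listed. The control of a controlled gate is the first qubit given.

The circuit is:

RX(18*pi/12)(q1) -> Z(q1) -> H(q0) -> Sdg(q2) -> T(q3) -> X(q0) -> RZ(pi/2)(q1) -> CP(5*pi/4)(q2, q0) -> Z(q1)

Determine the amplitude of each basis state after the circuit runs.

The resulting statevector has amplitude exp(3*I*pi/4)/2 on |0000>, -exp(3*I*pi/4)/2 on |0100>, exp(3*I*pi/4)/2 on |1000>, -exp(3*I*pi/4)/2 on |1100>, and 0 on every other basis state.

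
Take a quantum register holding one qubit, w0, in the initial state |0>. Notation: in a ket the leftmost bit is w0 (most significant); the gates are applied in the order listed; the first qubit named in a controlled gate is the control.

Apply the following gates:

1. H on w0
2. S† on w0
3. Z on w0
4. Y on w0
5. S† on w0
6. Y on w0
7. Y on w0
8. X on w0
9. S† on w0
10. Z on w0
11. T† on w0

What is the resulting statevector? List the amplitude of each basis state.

The final amplitudes are sqrt(2)/2 on |0>, sqrt(2)*exp(I*pi/4)/2 on |1>.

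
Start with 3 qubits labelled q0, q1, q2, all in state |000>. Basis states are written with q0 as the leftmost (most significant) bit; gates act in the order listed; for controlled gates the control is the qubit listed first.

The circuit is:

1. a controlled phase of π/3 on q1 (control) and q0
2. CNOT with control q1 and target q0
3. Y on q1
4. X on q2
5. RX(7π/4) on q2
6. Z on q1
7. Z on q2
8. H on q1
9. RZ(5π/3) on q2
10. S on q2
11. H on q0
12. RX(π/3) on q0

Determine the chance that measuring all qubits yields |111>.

Outcome |111> occurs with probability sqrt(2)/16 + 1/8.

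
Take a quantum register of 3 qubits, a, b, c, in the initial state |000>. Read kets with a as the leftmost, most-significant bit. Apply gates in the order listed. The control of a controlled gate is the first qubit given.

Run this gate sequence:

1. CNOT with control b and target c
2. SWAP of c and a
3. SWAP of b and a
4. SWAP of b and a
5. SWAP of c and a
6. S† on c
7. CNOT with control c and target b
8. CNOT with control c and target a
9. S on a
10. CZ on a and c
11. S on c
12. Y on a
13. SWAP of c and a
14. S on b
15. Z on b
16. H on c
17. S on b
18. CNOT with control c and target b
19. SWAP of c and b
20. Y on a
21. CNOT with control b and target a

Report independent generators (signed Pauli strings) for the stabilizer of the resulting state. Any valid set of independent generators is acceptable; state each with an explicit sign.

One valid set of independent stabilizer generators is -XXX, -ZIZ, +IZZ (any independent generating set of the same group is equally correct).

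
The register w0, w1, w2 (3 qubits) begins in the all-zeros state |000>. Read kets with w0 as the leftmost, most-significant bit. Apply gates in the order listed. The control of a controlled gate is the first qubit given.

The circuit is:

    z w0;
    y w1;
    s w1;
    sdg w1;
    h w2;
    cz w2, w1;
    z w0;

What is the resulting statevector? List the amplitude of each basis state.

The final amplitudes are sqrt(2)*I/2 on |010>, -sqrt(2)*I/2 on |011>, and 0 on every other basis state.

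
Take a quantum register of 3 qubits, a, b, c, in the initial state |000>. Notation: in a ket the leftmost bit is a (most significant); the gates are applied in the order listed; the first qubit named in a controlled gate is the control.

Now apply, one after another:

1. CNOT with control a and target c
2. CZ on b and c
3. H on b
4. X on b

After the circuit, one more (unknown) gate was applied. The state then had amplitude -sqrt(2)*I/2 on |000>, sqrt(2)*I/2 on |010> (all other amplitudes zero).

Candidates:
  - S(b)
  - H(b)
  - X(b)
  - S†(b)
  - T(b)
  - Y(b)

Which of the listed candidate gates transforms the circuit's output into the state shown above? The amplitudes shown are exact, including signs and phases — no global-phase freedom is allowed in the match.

The unique candidate consistent with the amplitudes is Y(b).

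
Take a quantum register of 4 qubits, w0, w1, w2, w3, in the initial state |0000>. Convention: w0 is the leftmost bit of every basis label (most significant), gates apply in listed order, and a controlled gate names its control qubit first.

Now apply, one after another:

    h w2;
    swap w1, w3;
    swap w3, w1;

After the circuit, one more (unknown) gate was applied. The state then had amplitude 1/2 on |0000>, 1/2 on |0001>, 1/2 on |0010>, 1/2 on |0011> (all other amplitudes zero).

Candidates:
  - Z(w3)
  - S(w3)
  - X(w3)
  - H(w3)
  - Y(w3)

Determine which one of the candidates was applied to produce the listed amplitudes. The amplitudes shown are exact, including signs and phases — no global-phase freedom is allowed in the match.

The applied gate was H(w3).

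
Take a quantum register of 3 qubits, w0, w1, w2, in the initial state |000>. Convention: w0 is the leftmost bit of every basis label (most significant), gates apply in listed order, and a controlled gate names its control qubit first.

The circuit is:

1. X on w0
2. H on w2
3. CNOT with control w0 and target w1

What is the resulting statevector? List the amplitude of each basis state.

The resulting statevector has amplitude sqrt(2)/2 on |110>, sqrt(2)/2 on |111>, and 0 on every other basis state.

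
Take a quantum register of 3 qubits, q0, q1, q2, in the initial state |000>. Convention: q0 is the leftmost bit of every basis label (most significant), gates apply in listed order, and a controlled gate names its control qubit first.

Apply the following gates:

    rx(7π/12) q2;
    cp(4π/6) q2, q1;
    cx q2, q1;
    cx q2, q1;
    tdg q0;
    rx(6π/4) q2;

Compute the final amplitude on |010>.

The amplitude on |010> is 0. Key observation: gates 3-4 undo each other exactly, leaving only the rest of the circuit to track.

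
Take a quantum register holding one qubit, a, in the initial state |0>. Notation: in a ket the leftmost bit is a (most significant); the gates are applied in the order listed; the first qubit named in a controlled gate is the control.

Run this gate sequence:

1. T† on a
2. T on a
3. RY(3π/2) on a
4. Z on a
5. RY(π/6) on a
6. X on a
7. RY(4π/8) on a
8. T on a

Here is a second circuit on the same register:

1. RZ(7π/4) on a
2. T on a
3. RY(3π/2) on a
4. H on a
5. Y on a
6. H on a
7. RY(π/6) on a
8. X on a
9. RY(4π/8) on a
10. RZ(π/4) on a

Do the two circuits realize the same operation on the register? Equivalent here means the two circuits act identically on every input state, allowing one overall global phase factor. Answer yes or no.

No — the two circuits implement different unitaries, even allowing a global phase.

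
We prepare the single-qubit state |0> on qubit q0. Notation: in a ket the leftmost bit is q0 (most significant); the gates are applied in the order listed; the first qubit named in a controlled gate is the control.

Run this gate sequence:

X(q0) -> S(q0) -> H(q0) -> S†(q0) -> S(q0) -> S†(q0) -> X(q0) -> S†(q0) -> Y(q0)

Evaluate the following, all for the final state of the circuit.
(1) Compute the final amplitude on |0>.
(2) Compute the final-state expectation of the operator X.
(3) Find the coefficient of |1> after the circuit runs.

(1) The amplitude on |0> is -sqrt(2)*I/2.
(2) In the final state, X has expectation 1.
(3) The final state's coefficient on |1> equals -sqrt(2)*I/2.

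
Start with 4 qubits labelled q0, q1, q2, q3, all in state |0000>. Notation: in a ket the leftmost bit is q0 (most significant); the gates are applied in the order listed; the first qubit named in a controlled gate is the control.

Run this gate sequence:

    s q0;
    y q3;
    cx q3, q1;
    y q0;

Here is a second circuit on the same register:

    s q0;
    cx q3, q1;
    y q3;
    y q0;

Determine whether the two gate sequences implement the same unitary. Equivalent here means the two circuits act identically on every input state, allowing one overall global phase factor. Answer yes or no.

No, they are not equivalent — no single phase factor reconciles the two unitaries.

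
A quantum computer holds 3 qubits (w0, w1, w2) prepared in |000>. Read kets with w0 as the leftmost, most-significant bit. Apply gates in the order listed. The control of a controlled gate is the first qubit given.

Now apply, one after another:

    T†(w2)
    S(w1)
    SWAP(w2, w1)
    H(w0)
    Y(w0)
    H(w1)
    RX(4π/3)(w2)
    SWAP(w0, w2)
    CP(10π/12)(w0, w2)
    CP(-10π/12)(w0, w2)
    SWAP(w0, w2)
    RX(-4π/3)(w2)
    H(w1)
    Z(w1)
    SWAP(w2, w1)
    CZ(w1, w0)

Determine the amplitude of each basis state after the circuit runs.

The resulting statevector has amplitude -sqrt(2)*I/2 on |000>, sqrt(2)*I/2 on |100>, and 0 on every other basis state. Key observation: gates 6-13 undo each other exactly, leaving only the rest of the circuit to track.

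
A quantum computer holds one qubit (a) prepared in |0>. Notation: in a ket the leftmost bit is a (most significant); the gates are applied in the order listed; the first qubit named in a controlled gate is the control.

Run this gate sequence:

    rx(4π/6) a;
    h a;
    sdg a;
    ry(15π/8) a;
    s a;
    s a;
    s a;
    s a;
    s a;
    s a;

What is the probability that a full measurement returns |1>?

A full measurement returns |1> with probability 1/2 - sqrt(6 - 3*sqrt(2))/8. Key observation: steps 6-9 multiply out to the identity, so the circuit reduces to the remaining gates.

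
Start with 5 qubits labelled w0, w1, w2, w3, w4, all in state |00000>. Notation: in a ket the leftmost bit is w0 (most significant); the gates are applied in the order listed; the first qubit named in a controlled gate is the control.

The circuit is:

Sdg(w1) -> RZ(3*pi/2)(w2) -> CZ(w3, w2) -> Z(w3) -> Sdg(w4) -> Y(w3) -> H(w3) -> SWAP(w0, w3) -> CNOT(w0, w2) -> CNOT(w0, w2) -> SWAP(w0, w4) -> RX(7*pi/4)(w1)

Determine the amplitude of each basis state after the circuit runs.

The resulting statevector has amplitude sqrt(2*sqrt(2) + 4)*exp(3*I*pi/4)/4 on |00000>, -sqrt(2*sqrt(2) + 4)*exp(3*I*pi/4)/4 on |00001>, -sqrt(4 - 2*sqrt(2))*exp(I*pi/4)/4 on |01000>, sqrt(4 - 2*sqrt(2))*exp(I*pi/4)/4 on |01001>, and 0 on every other basis state.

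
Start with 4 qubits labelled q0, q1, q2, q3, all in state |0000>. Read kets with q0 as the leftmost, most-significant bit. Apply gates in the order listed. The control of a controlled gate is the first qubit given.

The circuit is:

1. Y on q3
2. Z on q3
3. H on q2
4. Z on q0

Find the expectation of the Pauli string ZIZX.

The observable ZIZX averages to 0.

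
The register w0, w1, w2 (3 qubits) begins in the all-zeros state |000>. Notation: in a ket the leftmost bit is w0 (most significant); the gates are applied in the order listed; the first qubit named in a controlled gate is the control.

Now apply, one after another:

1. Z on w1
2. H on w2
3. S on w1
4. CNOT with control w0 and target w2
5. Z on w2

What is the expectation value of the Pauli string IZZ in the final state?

The observable IZZ averages to 0.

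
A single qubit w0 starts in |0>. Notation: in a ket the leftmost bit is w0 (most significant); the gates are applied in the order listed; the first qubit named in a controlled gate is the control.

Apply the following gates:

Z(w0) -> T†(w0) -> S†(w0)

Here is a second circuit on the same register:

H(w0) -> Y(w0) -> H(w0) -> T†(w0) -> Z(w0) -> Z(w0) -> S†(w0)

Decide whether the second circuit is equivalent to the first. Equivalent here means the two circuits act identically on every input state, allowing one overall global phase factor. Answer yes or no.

No, they are not equivalent — no single phase factor reconciles the two unitaries.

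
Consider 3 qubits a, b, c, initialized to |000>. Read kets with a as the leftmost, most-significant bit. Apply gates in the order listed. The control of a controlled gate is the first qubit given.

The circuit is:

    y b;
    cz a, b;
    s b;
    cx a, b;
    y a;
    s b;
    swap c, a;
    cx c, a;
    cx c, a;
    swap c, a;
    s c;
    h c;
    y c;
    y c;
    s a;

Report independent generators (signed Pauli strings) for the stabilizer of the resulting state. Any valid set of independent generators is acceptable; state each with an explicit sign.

The final state is stabilized by the group generated by +IIX, -ZII, -IZI; other independent generating sets are equally valid. Key observation: the block from step 7 through step 10 cancels to the identity and can be dropped.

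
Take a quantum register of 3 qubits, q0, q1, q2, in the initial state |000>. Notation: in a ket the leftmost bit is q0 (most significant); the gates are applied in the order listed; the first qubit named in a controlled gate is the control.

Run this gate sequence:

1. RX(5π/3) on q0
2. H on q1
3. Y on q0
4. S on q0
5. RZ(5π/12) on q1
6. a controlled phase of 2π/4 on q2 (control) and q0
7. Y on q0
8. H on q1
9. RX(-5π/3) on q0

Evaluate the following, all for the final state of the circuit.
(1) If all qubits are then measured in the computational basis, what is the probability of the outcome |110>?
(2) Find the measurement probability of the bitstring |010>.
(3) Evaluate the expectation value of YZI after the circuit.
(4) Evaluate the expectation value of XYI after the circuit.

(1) Outcome |110> occurs with probability -3*sqrt(6)/64 + 3*sqrt(2)/64 + 3/16.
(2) Outcome |010> occurs with probability -5*sqrt(6)/64 + 5*sqrt(2)/64 + 5/16.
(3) The expectation value of YZI is -3*sqrt(2)/16 + sqrt(6)/16.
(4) The observable XYI averages to -3*sqrt(2)/8 - sqrt(6)/8.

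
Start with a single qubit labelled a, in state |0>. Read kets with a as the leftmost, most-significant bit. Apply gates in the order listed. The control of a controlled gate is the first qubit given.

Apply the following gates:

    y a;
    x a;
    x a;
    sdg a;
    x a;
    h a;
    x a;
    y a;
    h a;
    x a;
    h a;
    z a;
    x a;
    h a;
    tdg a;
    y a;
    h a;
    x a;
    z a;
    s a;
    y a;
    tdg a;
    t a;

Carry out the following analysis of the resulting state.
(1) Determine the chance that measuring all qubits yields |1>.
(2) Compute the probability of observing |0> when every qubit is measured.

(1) Outcome |1> occurs with probability 1/2. Key observation: the block from step 9 through step 12 cancels to the identity and can be dropped.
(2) Outcome |0> occurs with probability 1/2.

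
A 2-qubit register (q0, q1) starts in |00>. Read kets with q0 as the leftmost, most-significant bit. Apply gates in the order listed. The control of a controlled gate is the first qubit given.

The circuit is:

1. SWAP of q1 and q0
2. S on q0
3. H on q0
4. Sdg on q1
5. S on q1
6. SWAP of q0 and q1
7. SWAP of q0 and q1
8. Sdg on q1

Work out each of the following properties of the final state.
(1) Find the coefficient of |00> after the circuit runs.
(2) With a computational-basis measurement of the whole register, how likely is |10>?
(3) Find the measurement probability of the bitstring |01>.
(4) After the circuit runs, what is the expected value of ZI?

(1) The amplitude on |00> is sqrt(2)/2. Key observation: the block from step 5 through step 8 cancels to the identity and can be dropped.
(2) Outcome |10> occurs with probability 1/2.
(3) Outcome |01> occurs with probability 0.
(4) In the final state, ZI has expectation 0.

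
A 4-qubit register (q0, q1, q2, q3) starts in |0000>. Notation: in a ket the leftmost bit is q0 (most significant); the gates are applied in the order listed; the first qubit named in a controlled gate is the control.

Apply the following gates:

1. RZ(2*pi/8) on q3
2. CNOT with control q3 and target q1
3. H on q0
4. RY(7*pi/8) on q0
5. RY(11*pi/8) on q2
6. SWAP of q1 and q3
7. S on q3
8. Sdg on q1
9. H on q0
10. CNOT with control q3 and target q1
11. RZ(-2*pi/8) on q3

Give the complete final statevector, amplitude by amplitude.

The final amplitudes are -sqrt(sqrt(2) + 2)/4 + sqrt(2)/4 on |0000>, -sqrt(2 - sqrt(2))/4 + sqrt(2)/4 on |0010>, sqrt(2 - sqrt(2))/4 + sqrt(2)/4 on |1000>, -sqrt(sqrt(2) + 2)/4 - sqrt(2)/4 on |1010>, and 0 on every other basis state.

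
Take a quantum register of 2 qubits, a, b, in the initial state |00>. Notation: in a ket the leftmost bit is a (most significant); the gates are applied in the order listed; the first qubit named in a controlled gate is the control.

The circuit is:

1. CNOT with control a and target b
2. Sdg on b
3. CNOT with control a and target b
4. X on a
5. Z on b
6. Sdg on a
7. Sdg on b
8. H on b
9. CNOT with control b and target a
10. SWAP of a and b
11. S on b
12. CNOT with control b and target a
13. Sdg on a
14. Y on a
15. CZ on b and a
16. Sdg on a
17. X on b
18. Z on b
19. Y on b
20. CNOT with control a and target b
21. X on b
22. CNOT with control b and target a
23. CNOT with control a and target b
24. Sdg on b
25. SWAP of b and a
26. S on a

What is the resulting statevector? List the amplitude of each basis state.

The resulting statevector has amplitude -sqrt(2)*I/2 on |00>, -sqrt(2)/2 on |01>, 0 on |10>, 0 on |11>.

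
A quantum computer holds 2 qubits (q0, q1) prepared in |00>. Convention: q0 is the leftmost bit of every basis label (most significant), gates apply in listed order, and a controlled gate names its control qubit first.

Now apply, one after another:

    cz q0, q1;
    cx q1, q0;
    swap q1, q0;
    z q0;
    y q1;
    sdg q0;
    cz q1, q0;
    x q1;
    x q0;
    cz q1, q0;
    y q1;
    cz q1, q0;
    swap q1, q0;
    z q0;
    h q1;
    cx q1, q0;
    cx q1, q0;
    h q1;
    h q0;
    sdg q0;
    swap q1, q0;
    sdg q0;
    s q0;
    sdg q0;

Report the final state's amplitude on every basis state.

After the circuit, the state carries amplitude 0 on |00>, 0 on |01>, sqrt(2)*I/2 on |10>, -sqrt(2)/2 on |11>.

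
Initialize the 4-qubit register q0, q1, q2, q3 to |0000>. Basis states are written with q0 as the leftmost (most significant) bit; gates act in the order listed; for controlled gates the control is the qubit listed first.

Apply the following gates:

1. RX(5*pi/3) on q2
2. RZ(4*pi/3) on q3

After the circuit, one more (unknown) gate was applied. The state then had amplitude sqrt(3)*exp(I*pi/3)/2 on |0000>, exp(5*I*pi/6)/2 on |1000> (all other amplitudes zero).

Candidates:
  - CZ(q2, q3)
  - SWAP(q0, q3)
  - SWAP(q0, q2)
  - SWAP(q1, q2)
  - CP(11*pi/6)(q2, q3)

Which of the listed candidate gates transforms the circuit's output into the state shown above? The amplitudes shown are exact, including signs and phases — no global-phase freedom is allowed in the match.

The unique candidate consistent with the amplitudes is SWAP(q0, q2).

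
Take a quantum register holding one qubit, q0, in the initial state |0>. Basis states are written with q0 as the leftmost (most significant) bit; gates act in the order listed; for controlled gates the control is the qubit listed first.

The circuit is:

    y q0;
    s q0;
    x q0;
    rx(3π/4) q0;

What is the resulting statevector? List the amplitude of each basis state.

The resulting statevector has amplitude -sqrt(2 - sqrt(2))/2 on |0>, I*sqrt(sqrt(2) + 2)/2 on |1>.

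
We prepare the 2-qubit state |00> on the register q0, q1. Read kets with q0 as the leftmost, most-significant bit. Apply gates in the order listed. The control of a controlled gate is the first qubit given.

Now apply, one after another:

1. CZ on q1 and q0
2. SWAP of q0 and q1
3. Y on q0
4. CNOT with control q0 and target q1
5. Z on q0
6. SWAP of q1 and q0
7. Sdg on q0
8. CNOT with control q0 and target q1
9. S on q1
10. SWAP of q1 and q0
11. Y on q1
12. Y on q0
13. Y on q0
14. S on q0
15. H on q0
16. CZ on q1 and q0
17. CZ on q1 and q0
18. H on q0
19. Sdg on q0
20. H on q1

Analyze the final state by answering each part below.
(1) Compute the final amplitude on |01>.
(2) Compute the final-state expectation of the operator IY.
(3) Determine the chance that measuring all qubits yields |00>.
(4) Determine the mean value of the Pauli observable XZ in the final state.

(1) The amplitude on |01> is sqrt(2)*I/2.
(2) The observable IY averages to 0.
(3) The probability of measuring |00> is 1/2.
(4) The expectation value of XZ is 0.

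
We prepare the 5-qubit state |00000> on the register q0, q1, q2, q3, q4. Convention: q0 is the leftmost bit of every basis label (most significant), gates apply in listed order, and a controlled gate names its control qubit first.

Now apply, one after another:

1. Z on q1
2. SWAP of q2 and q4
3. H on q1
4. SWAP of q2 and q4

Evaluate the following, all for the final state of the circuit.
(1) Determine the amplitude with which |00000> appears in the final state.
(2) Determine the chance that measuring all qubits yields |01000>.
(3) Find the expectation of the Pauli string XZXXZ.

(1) The amplitude on |00000> is sqrt(2)/2.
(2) A full measurement returns |01000> with probability 1/2.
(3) The observable XZXXZ averages to 0.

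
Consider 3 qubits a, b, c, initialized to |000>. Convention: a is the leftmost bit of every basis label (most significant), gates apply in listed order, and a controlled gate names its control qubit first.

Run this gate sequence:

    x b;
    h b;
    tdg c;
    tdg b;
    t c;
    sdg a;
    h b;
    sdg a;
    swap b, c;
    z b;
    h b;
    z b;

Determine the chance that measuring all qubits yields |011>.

A full measurement returns |011> with probability sqrt(2)/8 + 1/4.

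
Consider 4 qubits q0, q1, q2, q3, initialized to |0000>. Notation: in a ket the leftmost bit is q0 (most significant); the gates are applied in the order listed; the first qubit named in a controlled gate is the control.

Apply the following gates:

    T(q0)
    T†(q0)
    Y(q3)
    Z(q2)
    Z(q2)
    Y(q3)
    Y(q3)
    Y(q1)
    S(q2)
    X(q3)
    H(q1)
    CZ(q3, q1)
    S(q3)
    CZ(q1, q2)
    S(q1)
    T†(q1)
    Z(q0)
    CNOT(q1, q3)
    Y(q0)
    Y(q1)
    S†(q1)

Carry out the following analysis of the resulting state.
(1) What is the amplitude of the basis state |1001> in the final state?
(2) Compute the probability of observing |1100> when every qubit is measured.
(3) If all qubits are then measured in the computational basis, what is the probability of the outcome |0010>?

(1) The final state's coefficient on |1001> equals sqrt(2)*exp(I*pi/4)/2. Key observation: the block from step 3 through step 6 cancels to the identity and can be dropped.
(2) Outcome |1100> occurs with probability 1/2.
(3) Outcome |0010> occurs with probability 0.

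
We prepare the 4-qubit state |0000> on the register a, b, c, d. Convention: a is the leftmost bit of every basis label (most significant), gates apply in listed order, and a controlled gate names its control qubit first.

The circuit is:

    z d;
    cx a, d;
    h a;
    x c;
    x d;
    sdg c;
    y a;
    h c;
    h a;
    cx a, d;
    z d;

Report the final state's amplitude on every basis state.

The resulting statevector has amplitude -sqrt(2)/2 on |1000>, sqrt(2)/2 on |1010>, and 0 on every other basis state.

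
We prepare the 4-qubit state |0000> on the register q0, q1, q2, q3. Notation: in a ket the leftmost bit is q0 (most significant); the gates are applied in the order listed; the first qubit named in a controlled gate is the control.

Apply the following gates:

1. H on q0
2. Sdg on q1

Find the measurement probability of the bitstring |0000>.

Outcome |0000> occurs with probability 1/2.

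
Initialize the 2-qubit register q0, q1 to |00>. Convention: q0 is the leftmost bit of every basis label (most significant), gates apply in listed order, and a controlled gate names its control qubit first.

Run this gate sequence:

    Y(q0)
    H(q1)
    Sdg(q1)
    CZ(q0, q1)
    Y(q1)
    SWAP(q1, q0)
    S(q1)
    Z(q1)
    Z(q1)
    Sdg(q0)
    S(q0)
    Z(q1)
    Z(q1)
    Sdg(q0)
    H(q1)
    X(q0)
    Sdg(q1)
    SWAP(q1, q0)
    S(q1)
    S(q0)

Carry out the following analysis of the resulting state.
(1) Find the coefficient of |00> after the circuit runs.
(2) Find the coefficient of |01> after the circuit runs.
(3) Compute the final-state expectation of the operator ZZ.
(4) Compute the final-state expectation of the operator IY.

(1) The amplitude on |00> is -1/2. Key observation: gates 8-13 undo each other exactly, leaving only the rest of the circuit to track.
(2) The amplitude on |01> is -I/2.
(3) The expectation value of ZZ is 0.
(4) The expectation value of IY is 1.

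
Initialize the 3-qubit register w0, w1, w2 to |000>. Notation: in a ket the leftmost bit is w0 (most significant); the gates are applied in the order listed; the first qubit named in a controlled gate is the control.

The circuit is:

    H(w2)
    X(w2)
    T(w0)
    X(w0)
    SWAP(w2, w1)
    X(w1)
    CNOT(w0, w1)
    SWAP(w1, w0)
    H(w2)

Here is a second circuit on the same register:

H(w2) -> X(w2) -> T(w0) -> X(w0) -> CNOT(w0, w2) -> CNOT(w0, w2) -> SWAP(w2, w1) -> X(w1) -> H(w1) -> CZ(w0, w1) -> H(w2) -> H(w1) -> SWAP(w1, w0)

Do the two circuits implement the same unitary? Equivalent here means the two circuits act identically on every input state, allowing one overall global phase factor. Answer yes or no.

Yes, they are equivalent — the unitaries differ by at most a global phase.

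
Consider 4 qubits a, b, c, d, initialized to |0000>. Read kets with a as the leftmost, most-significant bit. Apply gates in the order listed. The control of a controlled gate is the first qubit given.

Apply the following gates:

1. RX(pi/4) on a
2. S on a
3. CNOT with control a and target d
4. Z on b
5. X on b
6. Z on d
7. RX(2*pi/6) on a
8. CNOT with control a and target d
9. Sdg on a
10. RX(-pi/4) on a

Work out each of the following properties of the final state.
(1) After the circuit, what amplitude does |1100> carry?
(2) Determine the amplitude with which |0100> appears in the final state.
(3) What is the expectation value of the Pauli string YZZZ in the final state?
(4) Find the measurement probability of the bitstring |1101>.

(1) |1100> carries amplitude sqrt(6)*I/4 in the final state.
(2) The final state's coefficient on |0100> equals sqrt(6)/4.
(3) In the final state, YZZZ has expectation -3/4.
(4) Outcome |1101> occurs with probability 1/4.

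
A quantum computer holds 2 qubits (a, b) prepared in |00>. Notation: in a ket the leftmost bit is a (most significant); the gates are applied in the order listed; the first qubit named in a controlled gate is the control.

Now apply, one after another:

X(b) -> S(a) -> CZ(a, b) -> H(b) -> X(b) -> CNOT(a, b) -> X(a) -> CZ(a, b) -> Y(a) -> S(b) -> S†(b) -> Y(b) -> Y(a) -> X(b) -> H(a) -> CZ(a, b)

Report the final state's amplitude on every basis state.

The final amplitudes are -I/2 on |00>, I/2 on |01>, I/2 on |10>, I/2 on |11>. Key observation: the block from step 10 through step 11 cancels to the identity and can be dropped.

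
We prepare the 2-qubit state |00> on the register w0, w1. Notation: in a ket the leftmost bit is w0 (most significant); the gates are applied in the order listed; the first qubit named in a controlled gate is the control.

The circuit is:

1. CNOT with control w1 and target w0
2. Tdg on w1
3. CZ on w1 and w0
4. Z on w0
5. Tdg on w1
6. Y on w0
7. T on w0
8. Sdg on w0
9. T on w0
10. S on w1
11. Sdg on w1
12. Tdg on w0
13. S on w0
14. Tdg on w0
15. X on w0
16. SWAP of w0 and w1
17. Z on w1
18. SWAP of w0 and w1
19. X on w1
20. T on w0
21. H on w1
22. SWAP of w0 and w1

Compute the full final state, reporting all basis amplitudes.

After the circuit, the state carries amplitude sqrt(2)*I/2 on |00>, 0 on |01>, -sqrt(2)*I/2 on |10>, 0 on |11>.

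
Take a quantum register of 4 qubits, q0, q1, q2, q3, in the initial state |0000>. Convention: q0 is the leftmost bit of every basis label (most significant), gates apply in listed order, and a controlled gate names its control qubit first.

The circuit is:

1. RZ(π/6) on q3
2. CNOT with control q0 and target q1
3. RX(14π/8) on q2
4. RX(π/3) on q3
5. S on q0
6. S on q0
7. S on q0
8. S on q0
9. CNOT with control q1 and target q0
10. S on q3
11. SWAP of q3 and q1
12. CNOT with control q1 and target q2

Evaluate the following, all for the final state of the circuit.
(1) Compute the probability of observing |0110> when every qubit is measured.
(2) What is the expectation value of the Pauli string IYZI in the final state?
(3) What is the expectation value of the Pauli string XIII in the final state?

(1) A full measurement returns |0110> with probability sqrt(2)/16 + 1/8. Key observation: steps 5-8 multiply out to the identity, so the circuit reduces to the remaining gates.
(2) The observable IYZI averages to sqrt(6)/4.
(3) The expectation value of XIII is 0.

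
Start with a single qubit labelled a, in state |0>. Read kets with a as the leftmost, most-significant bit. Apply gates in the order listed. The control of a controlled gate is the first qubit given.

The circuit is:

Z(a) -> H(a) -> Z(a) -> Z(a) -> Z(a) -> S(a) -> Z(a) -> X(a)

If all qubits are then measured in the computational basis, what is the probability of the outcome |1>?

A full measurement returns |1> with probability 1/2.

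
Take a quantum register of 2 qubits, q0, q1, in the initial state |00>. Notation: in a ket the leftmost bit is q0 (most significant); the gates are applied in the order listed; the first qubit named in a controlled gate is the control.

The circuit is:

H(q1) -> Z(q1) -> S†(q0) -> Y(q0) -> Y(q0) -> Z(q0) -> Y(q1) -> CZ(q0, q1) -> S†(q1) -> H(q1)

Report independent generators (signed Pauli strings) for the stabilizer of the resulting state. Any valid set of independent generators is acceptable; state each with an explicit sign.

The stabilizer group can be generated by +IY, +ZI, among other valid generating sets.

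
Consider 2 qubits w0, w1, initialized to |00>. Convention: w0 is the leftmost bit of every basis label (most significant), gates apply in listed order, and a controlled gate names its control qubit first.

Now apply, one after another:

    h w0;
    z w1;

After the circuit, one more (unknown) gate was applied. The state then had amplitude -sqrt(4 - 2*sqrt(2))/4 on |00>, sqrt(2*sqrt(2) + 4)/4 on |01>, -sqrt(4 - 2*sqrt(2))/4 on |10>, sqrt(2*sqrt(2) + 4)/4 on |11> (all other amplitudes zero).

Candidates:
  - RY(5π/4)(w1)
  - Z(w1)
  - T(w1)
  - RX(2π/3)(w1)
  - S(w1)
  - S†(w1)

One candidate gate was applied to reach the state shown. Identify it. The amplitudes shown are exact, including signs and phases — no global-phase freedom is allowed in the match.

The unique candidate consistent with the amplitudes is RY(5π/4)(w1).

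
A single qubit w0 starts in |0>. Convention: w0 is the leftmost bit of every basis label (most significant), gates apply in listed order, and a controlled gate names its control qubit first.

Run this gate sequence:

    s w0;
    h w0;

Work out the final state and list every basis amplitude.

After the circuit, the state carries amplitude sqrt(2)/2 on |0>, sqrt(2)/2 on |1>.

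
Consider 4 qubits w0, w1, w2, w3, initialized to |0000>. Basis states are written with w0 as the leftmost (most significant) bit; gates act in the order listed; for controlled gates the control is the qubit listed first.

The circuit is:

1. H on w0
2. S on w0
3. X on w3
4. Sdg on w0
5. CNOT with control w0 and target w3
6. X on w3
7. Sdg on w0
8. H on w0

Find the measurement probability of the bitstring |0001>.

Outcome |0001> occurs with probability 1/4.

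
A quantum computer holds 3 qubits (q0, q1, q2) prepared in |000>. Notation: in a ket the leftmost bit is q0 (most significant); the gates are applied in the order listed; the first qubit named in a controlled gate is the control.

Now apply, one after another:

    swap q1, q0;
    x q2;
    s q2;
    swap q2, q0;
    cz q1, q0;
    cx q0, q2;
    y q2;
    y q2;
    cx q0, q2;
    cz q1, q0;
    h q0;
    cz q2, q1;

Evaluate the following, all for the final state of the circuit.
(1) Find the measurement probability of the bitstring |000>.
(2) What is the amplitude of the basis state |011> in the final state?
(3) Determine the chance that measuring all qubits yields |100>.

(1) A full measurement returns |000> with probability 1/2. Key observation: the block from step 5 through step 10 cancels to the identity and can be dropped.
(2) |011> carries amplitude 0 in the final state.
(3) The probability of measuring |100> is 1/2.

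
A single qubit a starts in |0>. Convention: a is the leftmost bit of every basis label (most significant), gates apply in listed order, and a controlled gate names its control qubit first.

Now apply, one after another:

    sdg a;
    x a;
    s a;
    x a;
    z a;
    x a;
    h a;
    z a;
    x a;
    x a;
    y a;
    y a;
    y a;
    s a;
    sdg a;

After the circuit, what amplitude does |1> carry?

The amplitude on |1> is -sqrt(2)/2.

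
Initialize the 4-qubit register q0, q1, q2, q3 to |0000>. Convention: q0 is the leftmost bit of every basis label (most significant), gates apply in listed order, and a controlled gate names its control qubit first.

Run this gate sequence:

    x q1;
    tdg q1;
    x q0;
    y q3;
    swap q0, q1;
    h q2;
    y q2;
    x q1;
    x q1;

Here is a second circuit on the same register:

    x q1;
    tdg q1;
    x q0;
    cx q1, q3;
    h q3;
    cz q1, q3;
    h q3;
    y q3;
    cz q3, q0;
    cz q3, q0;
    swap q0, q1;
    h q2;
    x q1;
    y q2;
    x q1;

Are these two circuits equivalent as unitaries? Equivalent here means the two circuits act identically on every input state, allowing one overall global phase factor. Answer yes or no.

Yes — the two circuits implement the same unitary up to a global phase.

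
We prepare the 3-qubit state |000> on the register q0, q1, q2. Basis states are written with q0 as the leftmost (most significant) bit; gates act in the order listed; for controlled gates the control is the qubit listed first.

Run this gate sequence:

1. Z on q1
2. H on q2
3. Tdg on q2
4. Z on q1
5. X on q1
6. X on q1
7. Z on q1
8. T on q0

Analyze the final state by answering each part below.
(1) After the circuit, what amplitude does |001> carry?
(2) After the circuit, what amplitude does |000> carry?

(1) The final state's coefficient on |001> equals -sqrt(2)*exp(3*I*pi/4)/2. Key observation: the block from step 4 through step 7 cancels to the identity and can be dropped.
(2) |000> carries amplitude sqrt(2)/2 in the final state.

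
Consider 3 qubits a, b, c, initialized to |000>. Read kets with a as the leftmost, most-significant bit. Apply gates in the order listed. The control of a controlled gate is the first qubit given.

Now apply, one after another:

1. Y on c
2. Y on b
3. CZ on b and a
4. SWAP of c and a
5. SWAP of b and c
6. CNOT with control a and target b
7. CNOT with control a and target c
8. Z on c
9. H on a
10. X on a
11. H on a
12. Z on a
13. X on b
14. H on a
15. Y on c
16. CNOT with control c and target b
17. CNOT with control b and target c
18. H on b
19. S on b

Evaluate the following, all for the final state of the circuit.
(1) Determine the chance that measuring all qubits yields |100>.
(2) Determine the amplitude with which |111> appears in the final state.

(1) Outcome |100> occurs with probability 1/4. Key observation: steps 9-12 multiply out to the identity, so the circuit reduces to the remaining gates.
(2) The final state's coefficient on |111> equals 0.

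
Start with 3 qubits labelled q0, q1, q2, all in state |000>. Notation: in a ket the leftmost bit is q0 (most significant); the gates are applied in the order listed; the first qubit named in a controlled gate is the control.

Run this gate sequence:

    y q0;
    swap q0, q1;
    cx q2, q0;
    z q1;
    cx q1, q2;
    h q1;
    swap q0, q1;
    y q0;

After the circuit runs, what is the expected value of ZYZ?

In the final state, ZYZ has expectation 0.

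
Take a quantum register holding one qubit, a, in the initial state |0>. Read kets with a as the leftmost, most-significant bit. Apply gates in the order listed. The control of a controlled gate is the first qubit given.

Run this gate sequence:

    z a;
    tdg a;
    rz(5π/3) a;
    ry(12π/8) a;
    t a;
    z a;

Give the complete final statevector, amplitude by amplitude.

After the circuit, the state carries amplitude sqrt(2)*exp(I*pi/6)/2 on |0>, sqrt(2)*exp(5*I*pi/12)/2 on |1>.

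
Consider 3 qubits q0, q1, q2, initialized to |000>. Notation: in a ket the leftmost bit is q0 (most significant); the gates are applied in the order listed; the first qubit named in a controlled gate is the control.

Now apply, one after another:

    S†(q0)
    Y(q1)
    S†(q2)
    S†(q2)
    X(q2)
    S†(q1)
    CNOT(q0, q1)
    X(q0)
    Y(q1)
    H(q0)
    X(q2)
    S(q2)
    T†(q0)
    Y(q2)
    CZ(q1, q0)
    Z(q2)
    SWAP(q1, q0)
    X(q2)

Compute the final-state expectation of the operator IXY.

The expectation value of IXY is 0.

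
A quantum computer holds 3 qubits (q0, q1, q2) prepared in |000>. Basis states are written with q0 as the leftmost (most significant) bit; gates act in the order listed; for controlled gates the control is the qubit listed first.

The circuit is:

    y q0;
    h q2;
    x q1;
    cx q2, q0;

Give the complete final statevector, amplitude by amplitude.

The resulting statevector has amplitude sqrt(2)*I/2 on |011>, sqrt(2)*I/2 on |110>, and 0 on every other basis state.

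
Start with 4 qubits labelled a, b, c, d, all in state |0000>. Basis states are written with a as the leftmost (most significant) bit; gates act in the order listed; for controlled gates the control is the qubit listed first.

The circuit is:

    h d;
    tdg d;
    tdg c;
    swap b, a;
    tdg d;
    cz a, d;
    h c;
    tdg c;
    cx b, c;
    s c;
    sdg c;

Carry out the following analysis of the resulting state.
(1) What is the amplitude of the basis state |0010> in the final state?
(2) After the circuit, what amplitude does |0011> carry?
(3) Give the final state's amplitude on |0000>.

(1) The final state's coefficient on |0010> equals -exp(3*I*pi/4)/2. Key observation: the block from step 10 through step 11 cancels to the identity and can be dropped.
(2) The final state's coefficient on |0011> equals -exp(I*pi/4)/2.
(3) The final state's coefficient on |0000> equals 1/2.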